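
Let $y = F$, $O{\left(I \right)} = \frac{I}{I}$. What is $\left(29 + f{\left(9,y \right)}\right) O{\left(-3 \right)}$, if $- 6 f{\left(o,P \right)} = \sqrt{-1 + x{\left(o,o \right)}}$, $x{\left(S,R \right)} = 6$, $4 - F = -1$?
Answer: $29 - \frac{\sqrt{5}}{6} \approx 28.627$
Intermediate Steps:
$F = 5$ ($F = 4 - -1 = 4 + 1 = 5$)
$O{\left(I \right)} = 1$
$y = 5$
$f{\left(o,P \right)} = - \frac{\sqrt{5}}{6}$ ($f{\left(o,P \right)} = - \frac{\sqrt{-1 + 6}}{6} = - \frac{\sqrt{5}}{6}$)
$\left(29 + f{\left(9,y \right)}\right) O{\left(-3 \right)} = \left(29 - \frac{\sqrt{5}}{6}\right) 1 = 29 - \frac{\sqrt{5}}{6}$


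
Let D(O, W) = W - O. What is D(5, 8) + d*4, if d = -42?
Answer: -165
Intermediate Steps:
D(5, 8) + d*4 = (8 - 1*5) - 42*4 = (8 - 5) - 168 = 3 - 168 = -165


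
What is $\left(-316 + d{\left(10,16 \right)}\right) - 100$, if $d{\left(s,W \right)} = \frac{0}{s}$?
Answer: $-416$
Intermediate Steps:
$d{\left(s,W \right)} = 0$
$\left(-316 + d{\left(10,16 \right)}\right) - 100 = \left(-316 + 0\right) - 100 = -316 - 100 = -416$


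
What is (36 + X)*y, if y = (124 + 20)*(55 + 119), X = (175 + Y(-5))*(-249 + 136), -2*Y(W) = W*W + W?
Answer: -466267104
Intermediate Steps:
Y(W) = -W/2 - W²/2 (Y(W) = -(W*W + W)/2 = -(W² + W)/2 = -(W + W²)/2 = -W/2 - W²/2)
X = -18645 (X = (175 - ½*(-5)*(1 - 5))*(-249 + 136) = (175 - ½*(-5)*(-4))*(-113) = (175 - 10)*(-113) = 165*(-113) = -18645)
y = 25056 (y = 144*174 = 25056)
(36 + X)*y = (36 - 18645)*25056 = -18609*25056 = -466267104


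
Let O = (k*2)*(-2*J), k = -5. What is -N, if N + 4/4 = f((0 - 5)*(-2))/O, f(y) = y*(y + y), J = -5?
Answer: 3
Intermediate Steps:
f(y) = 2*y² (f(y) = y*(2*y) = 2*y²)
O = -100 (O = (-5*2)*(-2*(-5)) = -10*10 = -100)
N = -3 (N = -1 + (2*((0 - 5)*(-2))²)/(-100) = -1 + (2*(-5*(-2))²)*(-1/100) = -1 + (2*10²)*(-1/100) = -1 + (2*100)*(-1/100) = -1 + 200*(-1/100) = -1 - 2 = -3)
-N = -1*(-3) = 3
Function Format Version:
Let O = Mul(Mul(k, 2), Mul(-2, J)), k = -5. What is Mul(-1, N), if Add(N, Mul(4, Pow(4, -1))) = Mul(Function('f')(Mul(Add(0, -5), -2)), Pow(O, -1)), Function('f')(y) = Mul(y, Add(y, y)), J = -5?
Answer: 3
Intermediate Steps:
Function('f')(y) = Mul(2, Pow(y, 2)) (Function('f')(y) = Mul(y, Mul(2, y)) = Mul(2, Pow(y, 2)))
O = -100 (O = Mul(Mul(-5, 2), Mul(-2, -5)) = Mul(-10, 10) = -100)
N = -3 (N = Add(-1, Mul(Mul(2, Pow(Mul(Add(0, -5), -2), 2)), Pow(-100, -1))) = Add(-1, Mul(Mul(2, Pow(Mul(-5, -2), 2)), Rational(-1, 100))) = Add(-1, Mul(Mul(2, Pow(10, 2)), Rational(-1, 100))) = Add(-1, Mul(Mul(2, 100), Rational(-1, 100))) = Add(-1, Mul(200, Rational(-1, 100))) = Add(-1, -2) = -3)
Mul(-1, N) = Mul(-1, -3) = 3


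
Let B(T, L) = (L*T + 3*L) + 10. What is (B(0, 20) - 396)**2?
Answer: 106276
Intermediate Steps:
B(T, L) = 10 + 3*L + L*T (B(T, L) = (3*L + L*T) + 10 = 10 + 3*L + L*T)
(B(0, 20) - 396)**2 = ((10 + 3*20 + 20*0) - 396)**2 = ((10 + 60 + 0) - 396)**2 = (70 - 396)**2 = (-326)**2 = 106276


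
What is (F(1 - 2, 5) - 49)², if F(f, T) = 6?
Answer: 1849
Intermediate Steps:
(F(1 - 2, 5) - 49)² = (6 - 49)² = (-43)² = 1849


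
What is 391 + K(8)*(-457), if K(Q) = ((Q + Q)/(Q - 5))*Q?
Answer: -57323/3 ≈ -19108.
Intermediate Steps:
K(Q) = 2*Q²/(-5 + Q) (K(Q) = ((2*Q)/(-5 + Q))*Q = (2*Q/(-5 + Q))*Q = 2*Q²/(-5 + Q))
391 + K(8)*(-457) = 391 + (2*8²/(-5 + 8))*(-457) = 391 + (2*64/3)*(-457) = 391 + (2*64*(⅓))*(-457) = 391 + (128/3)*(-457) = 391 - 58496/3 = -57323/3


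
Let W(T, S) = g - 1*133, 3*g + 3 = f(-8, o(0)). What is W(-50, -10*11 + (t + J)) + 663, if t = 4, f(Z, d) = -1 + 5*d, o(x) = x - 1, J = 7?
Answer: 527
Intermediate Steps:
o(x) = -1 + x
g = -3 (g = -1 + (-1 + 5*(-1 + 0))/3 = -1 + (-1 + 5*(-1))/3 = -1 + (-1 - 5)/3 = -1 + (⅓)*(-6) = -1 - 2 = -3)
W(T, S) = -136 (W(T, S) = -3 - 1*133 = -3 - 133 = -136)
W(-50, -10*11 + (t + J)) + 663 = -136 + 663 = 527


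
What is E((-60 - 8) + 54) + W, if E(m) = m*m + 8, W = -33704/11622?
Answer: 1168592/5811 ≈ 201.10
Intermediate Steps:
W = -16852/5811 (W = -33704*1/11622 = -16852/5811 ≈ -2.9000)
E(m) = 8 + m² (E(m) = m² + 8 = 8 + m²)
E((-60 - 8) + 54) + W = (8 + ((-60 - 8) + 54)²) - 16852/5811 = (8 + (-68 + 54)²) - 16852/5811 = (8 + (-14)²) - 16852/5811 = (8 + 196) - 16852/5811 = 204 - 16852/5811 = 1168592/5811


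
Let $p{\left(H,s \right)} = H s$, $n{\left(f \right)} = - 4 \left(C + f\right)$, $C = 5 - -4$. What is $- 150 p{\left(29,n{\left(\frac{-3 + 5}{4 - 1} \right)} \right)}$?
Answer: $168200$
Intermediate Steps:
$C = 9$ ($C = 5 + 4 = 9$)
$n{\left(f \right)} = -36 - 4 f$ ($n{\left(f \right)} = - 4 \left(9 + f\right) = -36 - 4 f$)
$- 150 p{\left(29,n{\left(\frac{-3 + 5}{4 - 1} \right)} \right)} = - 150 \cdot 29 \left(-36 - 4 \frac{-3 + 5}{4 - 1}\right) = - 150 \cdot 29 \left(-36 - 4 \cdot \frac{2}{3}\right) = - 150 \cdot 29 \left(-36 - 4 \cdot 2 \cdot \frac{1}{3}\right) = - 150 \cdot 29 \left(-36 - \frac{8}{3}\right) = - 150 \cdot 29 \left(- \frac{116}{3}\right) = \left(-150\right) \left(- \frac{3364}{3}\right) = 168200$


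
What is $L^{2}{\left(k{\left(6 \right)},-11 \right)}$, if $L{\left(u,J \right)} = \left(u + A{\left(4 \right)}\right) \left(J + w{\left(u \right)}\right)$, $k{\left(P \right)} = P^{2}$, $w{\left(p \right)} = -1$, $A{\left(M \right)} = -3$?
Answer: $156816$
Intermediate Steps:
$L{\left(u,J \right)} = \left(-1 + J\right) \left(-3 + u\right)$ ($L{\left(u,J \right)} = \left(u - 3\right) \left(J - 1\right) = \left(-3 + u\right) \left(-1 + J\right) = \left(-1 + J\right) \left(-3 + u\right)$)
$L^{2}{\left(k{\left(6 \right)},-11 \right)} = \left(3 - 6^{2} - -33 - 11 \cdot 6^{2}\right)^{2} = \left(3 - 36 + 33 - 396\right)^{2} = \left(-396\right)^{2} = 156816$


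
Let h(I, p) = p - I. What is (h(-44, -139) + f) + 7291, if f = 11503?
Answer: 18699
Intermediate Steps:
(h(-44, -139) + f) + 7291 = ((-139 - 1*(-44)) + 11503) + 7291 = ((-139 + 44) + 11503) + 7291 = (-95 + 11503) + 7291 = 11408 + 7291 = 18699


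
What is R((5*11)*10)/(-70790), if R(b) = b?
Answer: -55/7079 ≈ -0.0077695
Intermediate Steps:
R((5*11)*10)/(-70790) = ((5*11)*10)/(-70790) = (55*10)*(-1/70790) = 550*(-1/70790) = -55/7079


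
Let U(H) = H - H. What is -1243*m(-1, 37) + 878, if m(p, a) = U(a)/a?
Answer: 878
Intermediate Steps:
U(H) = 0
m(p, a) = 0 (m(p, a) = 0/a = 0)
-1243*m(-1, 37) + 878 = -1243*0 + 878 = 0 + 878 = 878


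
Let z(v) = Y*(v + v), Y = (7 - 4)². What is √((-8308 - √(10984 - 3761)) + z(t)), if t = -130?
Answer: √(-10648 - √7223) ≈ 103.6*I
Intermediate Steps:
Y = 9 (Y = 3² = 9)
z(v) = 18*v (z(v) = 9*(v + v) = 9*(2*v) = 18*v)
√((-8308 - √(10984 - 3761)) + z(t)) = √((-8308 - √(10984 - 3761)) + 18*(-130)) = √((-8308 - √7223) - 2340) = √(-10648 - √7223)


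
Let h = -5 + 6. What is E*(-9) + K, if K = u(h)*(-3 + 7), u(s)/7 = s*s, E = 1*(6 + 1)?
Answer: -35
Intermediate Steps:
h = 1
E = 7 (E = 1*7 = 7)
u(s) = 7*s² (u(s) = 7*(s*s) = 7*s²)
K = 28 (K = (7*1²)*(-3 + 7) = (7*1)*4 = 7*4 = 28)
E*(-9) + K = 7*(-9) + 28 = -63 + 28 = -35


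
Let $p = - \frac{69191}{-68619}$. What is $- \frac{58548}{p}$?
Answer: $- \frac{4017505212}{69191} \approx -58064.0$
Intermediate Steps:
$p = \frac{69191}{68619}$ ($p = \left(-69191\right) \left(- \frac{1}{68619}\right) = \frac{69191}{68619} \approx 1.0083$)
$- \frac{58548}{p} = - \frac{58548}{\frac{69191}{68619}} = \left(-58548\right) \frac{68619}{69191} = - \frac{4017505212}{69191}$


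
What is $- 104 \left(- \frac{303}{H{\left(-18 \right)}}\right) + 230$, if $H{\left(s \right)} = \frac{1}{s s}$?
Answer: $10210118$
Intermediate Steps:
$H{\left(s \right)} = \frac{1}{s^{2}}$
$- 104 \left(- \frac{303}{H{\left(-18 \right)}}\right) + 230 = - 104 \left(- \frac{303}{\frac{1}{324}}\right) + 230 = - 104 \left(- 303 \frac{1}{\frac{1}{324}}\right) + 230 = - 104 \left(\left(-303\right) 324\right) + 230 = \left(-104\right) \left(-98172\right) + 230 = 10209888 + 230 = 10210118$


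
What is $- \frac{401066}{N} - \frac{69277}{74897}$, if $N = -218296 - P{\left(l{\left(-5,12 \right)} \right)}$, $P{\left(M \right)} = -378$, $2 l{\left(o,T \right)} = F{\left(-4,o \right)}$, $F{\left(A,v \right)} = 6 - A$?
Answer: $\frac{7470967458}{8160702223} \approx 0.91548$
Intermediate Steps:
$l{\left(o,T \right)} = 5$ ($l{\left(o,T \right)} = \frac{6 - -4}{2} = \frac{6 + 4}{2} = \frac{1}{2} \cdot 10 = 5$)
$N = -217918$ ($N = -218296 - -378 = -218296 + 378 = -217918$)
$- \frac{401066}{N} - \frac{69277}{74897} = - \frac{401066}{-217918} - \frac{69277}{74897} = \left(-401066\right) \left(- \frac{1}{217918}\right) - \frac{69277}{74897} = \frac{200533}{108959} - \frac{69277}{74897} = \frac{7470967458}{8160702223}$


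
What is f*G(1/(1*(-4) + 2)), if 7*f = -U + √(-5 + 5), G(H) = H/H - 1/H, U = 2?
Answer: -6/7 ≈ -0.85714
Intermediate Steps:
G(H) = 1 - 1/H
f = -2/7 (f = (-1*2 + √(-5 + 5))/7 = (-2 + √0)/7 = (-2 + 0)/7 = (⅐)*(-2) = -2/7 ≈ -0.28571)
f*G(1/(1*(-4) + 2)) = -2*(-1 + 1/(1*(-4) + 2))/(7*(1/(1*(-4) + 2))) = -2*(-1 + 1/(-4 + 2))/(7*(1/(-4 + 2))) = -2*(-1 + 1/(-2))/(7*(1/(-2))) = -2*(-1 - ½)/(7*(-½)) = -(-4)*(-3)/(7*2) = -2/7*3 = -6/7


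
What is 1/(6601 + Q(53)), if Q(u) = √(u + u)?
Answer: 6601/43573095 - √106/43573095 ≈ 0.00015126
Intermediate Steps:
Q(u) = √2*√u (Q(u) = √(2*u) = √2*√u)
1/(6601 + Q(53)) = 1/(6601 + √2*√53) = 1/(6601 + √106)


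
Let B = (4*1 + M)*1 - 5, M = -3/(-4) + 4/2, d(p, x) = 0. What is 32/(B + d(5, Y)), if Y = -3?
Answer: 128/7 ≈ 18.286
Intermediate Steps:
M = 11/4 (M = -3*(-1/4) + 4*(1/2) = 3/4 + 2 = 11/4 ≈ 2.7500)
B = 7/4 (B = (4*1 + 11/4)*1 - 5 = (4 + 11/4)*1 - 5 = (27/4)*1 - 5 = 27/4 - 5 = 7/4 ≈ 1.7500)
32/(B + d(5, Y)) = 32/(7/4 + 0) = 32/(7/4) = 32*(4/7) = 128/7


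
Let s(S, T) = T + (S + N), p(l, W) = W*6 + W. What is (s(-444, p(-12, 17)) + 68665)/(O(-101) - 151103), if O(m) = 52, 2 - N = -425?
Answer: -68767/151051 ≈ -0.45526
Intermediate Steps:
N = 427 (N = 2 - 1*(-425) = 2 + 425 = 427)
p(l, W) = 7*W (p(l, W) = 6*W + W = 7*W)
s(S, T) = 427 + S + T (s(S, T) = T + (S + 427) = T + (427 + S) = 427 + S + T)
(s(-444, p(-12, 17)) + 68665)/(O(-101) - 151103) = ((427 - 444 + 7*17) + 68665)/(52 - 151103) = ((427 - 444 + 119) + 68665)/(-151051) = (102 + 68665)*(-1/151051) = 68767*(-1/151051) = -68767/151051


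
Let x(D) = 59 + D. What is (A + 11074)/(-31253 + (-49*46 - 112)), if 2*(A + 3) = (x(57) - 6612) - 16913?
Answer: 1267/67238 ≈ 0.018844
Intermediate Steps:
A = -23415/2 (A = -3 + (((59 + 57) - 6612) - 16913)/2 = -3 + ((116 - 6612) - 16913)/2 = -3 + (-6496 - 16913)/2 = -3 + (½)*(-23409) = -3 - 23409/2 = -23415/2 ≈ -11708.)
(A + 11074)/(-31253 + (-49*46 - 112)) = (-23415/2 + 11074)/(-31253 + (-49*46 - 112)) = -1267/(2*(-31253 + (-2254 - 112))) = -1267/(2*(-31253 - 2366)) = -1267/2/(-33619) = -1267/2*(-1/33619) = 1267/67238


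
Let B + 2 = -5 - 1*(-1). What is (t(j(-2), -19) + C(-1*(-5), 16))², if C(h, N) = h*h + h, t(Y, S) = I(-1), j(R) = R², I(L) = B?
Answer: 576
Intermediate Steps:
B = -6 (B = -2 + (-5 - 1*(-1)) = -2 + (-5 + 1) = -2 - 4 = -6)
I(L) = -6
t(Y, S) = -6
C(h, N) = h + h² (C(h, N) = h² + h = h + h²)
(t(j(-2), -19) + C(-1*(-5), 16))² = (-6 + (-1*(-5))*(1 - 1*(-5)))² = (-6 + 5*(1 + 5))² = (-6 + 5*6)² = (-6 + 30)² = 24² = 576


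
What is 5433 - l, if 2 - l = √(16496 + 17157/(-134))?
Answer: 5431 + √293903138/134 ≈ 5558.9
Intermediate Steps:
l = 2 - √293903138/134 (l = 2 - √(16496 + 17157/(-134)) = 2 - √(16496 + 17157*(-1/134)) = 2 - √(16496 - 17157/134) = 2 - √(2193307/134) = 2 - √293903138/134 ≈ -125.94)
5433 - l = 5433 - (2 - √293903138/134) = 5433 + (-2 + √293903138/134) = 5431 + √293903138/134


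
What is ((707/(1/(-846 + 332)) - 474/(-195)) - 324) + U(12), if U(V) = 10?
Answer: -23641122/65 ≈ -3.6371e+5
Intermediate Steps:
((707/(1/(-846 + 332)) - 474/(-195)) - 324) + U(12) = ((707/(1/(-846 + 332)) - 474/(-195)) - 324) + 10 = ((707/(1/(-514)) - 474*(-1/195)) - 324) + 10 = ((707/(-1/514) + 158/65) - 324) + 10 = ((707*(-514) + 158/65) - 324) + 10 = ((-363398 + 158/65) - 324) + 10 = (-23620712/65 - 324) + 10 = -23641772/65 + 10 = -23641122/65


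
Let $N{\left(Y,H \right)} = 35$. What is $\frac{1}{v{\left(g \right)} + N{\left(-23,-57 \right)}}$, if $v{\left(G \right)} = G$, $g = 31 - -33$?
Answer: $\frac{1}{99} \approx 0.010101$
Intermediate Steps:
$g = 64$ ($g = 31 + 33 = 64$)
$\frac{1}{v{\left(g \right)} + N{\left(-23,-57 \right)}} = \frac{1}{64 + 35} = \frac{1}{99}$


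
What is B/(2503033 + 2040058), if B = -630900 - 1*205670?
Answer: -119510/649013 ≈ -0.18414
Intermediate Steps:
B = -836570 (B = -630900 - 205670 = -836570)
B/(2503033 + 2040058) = -836570/(2503033 + 2040058) = -836570/4543091 = -836570*1/4543091 = -119510/649013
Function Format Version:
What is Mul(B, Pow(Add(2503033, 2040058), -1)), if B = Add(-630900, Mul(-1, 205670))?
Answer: Rational(-119510, 649013) ≈ -0.18414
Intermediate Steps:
B = -836570 (B = Add(-630900, -205670) = -836570)
Mul(B, Pow(Add(2503033, 2040058), -1)) = Mul(-836570, Pow(Add(2503033, 2040058), -1)) = Mul(-836570, Pow(4543091, -1)) = Mul(-836570, Rational(1, 4543091)) = Rational(-119510, 649013)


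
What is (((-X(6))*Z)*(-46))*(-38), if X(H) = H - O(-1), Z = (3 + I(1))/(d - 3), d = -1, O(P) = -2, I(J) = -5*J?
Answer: -6992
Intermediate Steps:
Z = ½ (Z = (3 - 5*1)/(-1 - 3) = (3 - 5)/(-4) = -2*(-¼) = ½ ≈ 0.50000)
X(H) = 2 + H (X(H) = H - 1*(-2) = H + 2 = 2 + H)
(((-X(6))*Z)*(-46))*(-38) = ((-(2 + 6)*(½))*(-46))*(-38) = ((-1*8*(½))*(-46))*(-38) = (-8*½*(-46))*(-38) = -4*(-46)*(-38) = 184*(-38) = -6992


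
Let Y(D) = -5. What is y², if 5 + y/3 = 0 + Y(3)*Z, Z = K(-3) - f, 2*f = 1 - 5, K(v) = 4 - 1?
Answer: 8100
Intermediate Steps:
K(v) = 3
f = -2 (f = (1 - 5)/2 = (½)*(-4) = -2)
Z = 5 (Z = 3 - 1*(-2) = 3 + 2 = 5)
y = -90 (y = -15 + 3*(0 - 5*5) = -15 + 3*(0 - 25) = -15 + 3*(-25) = -15 - 75 = -90)
y² = (-90)² = 8100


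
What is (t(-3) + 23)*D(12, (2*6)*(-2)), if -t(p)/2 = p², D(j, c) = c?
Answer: -120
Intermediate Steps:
t(p) = -2*p²
(t(-3) + 23)*D(12, (2*6)*(-2)) = (-2*(-3)² + 23)*((2*6)*(-2)) = (-2*9 + 23)*(12*(-2)) = (-18 + 23)*(-24) = 5*(-24) = -120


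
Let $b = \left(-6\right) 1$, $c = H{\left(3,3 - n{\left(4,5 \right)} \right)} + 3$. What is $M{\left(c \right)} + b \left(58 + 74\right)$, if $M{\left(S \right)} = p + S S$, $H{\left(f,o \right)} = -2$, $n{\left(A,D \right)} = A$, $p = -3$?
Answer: $-794$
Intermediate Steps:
$c = 1$ ($c = -2 + 3 = 1$)
$b = -6$
$M{\left(S \right)} = -3 + S^{2}$ ($M{\left(S \right)} = -3 + S S = -3 + S^{2}$)
$M{\left(c \right)} + b \left(58 + 74\right) = \left(-3 + 1^{2}\right) - 6 \left(58 + 74\right) = \left(-3 + 1\right) - 792 = -2 - 792 = -794$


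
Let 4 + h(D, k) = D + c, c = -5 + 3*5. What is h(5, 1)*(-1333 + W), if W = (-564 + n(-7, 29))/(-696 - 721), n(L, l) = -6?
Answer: -20771201/1417 ≈ -14659.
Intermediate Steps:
c = 10 (c = -5 + 15 = 10)
h(D, k) = 6 + D (h(D, k) = -4 + (D + 10) = -4 + (10 + D) = 6 + D)
W = 570/1417 (W = (-564 - 6)/(-696 - 721) = -570/(-1417) = -570*(-1/1417) = 570/1417 ≈ 0.40226)
h(5, 1)*(-1333 + W) = (6 + 5)*(-1333 + 570/1417) = 11*(-1888291/1417) = -20771201/1417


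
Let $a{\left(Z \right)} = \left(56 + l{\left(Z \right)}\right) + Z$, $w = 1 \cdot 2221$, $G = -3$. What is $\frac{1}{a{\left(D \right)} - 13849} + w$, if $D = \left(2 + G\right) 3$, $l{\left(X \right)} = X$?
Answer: $\frac{30647578}{13799} \approx 2221.0$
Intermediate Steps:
$D = -3$ ($D = \left(2 - 3\right) 3 = \left(-1\right) 3 = -3$)
$w = 2221$
$a{\left(Z \right)} = 56 + 2 Z$ ($a{\left(Z \right)} = \left(56 + Z\right) + Z = 56 + 2 Z$)
$\frac{1}{a{\left(D \right)} - 13849} + w = \frac{1}{\left(56 + 2 \left(-3\right)\right) - 13849} + 2221 = \frac{1}{\left(56 - 6\right) - 13849} + 2221 = \frac{1}{50 - 13849} + 2221 = \frac{1}{-13799} + 2221 = - \frac{1}{13799} + 2221 = \frac{30647578}{13799}$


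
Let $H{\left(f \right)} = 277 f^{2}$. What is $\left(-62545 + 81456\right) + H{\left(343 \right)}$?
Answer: $32607684$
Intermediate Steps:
$\left(-62545 + 81456\right) + H{\left(343 \right)} = \left(-62545 + 81456\right) + 277 \cdot 343^{2} = 18911 + 277 \cdot 117649 = 18911 + 32588773 = 32607684$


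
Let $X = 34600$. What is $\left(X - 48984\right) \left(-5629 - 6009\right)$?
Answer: $167400992$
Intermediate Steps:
$\left(X - 48984\right) \left(-5629 - 6009\right) = \left(34600 - 48984\right) \left(-5629 - 6009\right) = \left(-14384\right) \left(-11638\right) = 167400992$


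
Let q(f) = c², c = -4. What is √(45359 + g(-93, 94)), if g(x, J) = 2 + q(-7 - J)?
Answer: √45377 ≈ 213.02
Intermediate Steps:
q(f) = 16 (q(f) = (-4)² = 16)
g(x, J) = 18 (g(x, J) = 2 + 16 = 18)
√(45359 + g(-93, 94)) = √(45359 + 18) = √45377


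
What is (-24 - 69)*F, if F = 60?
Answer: -5580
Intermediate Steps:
(-24 - 69)*F = (-24 - 69)*60 = -93*60 = -5580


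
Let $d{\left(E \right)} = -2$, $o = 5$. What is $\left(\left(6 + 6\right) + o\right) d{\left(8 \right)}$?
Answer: $-34$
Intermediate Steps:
$\left(\left(6 + 6\right) + o\right) d{\left(8 \right)} = \left(\left(6 + 6\right) + 5\right) \left(-2\right) = \left(12 + 5\right) \left(-2\right) = 17 \left(-2\right) = -34$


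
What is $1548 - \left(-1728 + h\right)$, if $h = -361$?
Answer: $3637$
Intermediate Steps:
$1548 - \left(-1728 + h\right) = 1548 - \left(-1728 - 361\right) = 1548 - -2089 = 1548 + 2089 = 3637$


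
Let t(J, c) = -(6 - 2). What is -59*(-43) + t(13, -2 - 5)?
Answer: 2533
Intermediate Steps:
t(J, c) = -4 (t(J, c) = -1*4 = -4)
-59*(-43) + t(13, -2 - 5) = -59*(-43) - 4 = 2537 - 4 = 2533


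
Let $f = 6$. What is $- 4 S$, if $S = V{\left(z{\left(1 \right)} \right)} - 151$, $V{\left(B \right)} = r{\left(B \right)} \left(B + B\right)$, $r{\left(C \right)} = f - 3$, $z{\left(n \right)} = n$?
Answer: $580$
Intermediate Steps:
$r{\left(C \right)} = 3$ ($r{\left(C \right)} = 6 - 3 = 3$)
$V{\left(B \right)} = 6 B$ ($V{\left(B \right)} = 3 \left(B + B\right) = 3 \cdot 2 B = 6 B$)
$S = -145$ ($S = 6 \cdot 1 - 151 = 6 - 151 = -145$)
$- 4 S = \left(-4\right) \left(-145\right) = 580$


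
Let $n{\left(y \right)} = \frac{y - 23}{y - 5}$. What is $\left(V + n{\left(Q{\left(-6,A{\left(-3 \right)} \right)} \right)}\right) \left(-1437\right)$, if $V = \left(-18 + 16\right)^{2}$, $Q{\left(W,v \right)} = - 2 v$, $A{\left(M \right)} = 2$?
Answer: $-10059$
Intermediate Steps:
$V = 4$ ($V = \left(-2\right)^{2} = 4$)
$n{\left(y \right)} = \frac{-23 + y}{-5 + y}$
$\left(V + n{\left(Q{\left(-6,A{\left(-3 \right)} \right)} \right)}\right) \left(-1437\right) = \left(4 + \frac{-23 - 4}{-5 - 4}\right) \left(-1437\right) = \left(4 + \frac{1}{-9} \left(-27\right)\right) \left(-1437\right) = \left(4 - -3\right) \left(-1437\right) = \left(4 + 3\right) \left(-1437\right) = 7 \left(-1437\right) = -10059$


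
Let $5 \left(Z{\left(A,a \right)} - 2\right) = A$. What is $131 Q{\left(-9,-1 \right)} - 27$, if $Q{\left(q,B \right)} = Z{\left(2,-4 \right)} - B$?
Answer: $\frac{2092}{5} \approx 418.4$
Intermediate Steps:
$Z{\left(A,a \right)} = 2 + \frac{A}{5}$
$Q{\left(q,B \right)} = \frac{12}{5} - B$ ($Q{\left(q,B \right)} = \left(2 + \frac{1}{5} \cdot 2\right) - B = \left(2 + \frac{2}{5}\right) - B = \frac{12}{5} - B$)
$131 Q{\left(-9,-1 \right)} - 27 = 131 \left(\frac{12}{5} - -1\right) - 27 = 131 \left(\frac{12}{5} + 1\right) - 27 = 131 \cdot \frac{17}{5} - 27 = \frac{2227}{5} - 27 = \frac{2092}{5}$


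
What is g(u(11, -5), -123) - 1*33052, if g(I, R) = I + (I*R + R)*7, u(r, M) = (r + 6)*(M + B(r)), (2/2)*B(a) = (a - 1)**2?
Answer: -1422813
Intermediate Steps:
B(a) = (-1 + a)**2 (B(a) = (a - 1)**2 = (-1 + a)**2)
u(r, M) = (6 + r)*(M + (-1 + r)**2) (u(r, M) = (r + 6)*(M + (-1 + r)**2) = (6 + r)*(M + (-1 + r)**2))
g(I, R) = I + 7*R + 7*I*R (g(I, R) = I + (R + I*R)*7 = I + (7*R + 7*I*R) = I + 7*R + 7*I*R)
g(u(11, -5), -123) - 1*33052 = ((6*(-5) + 6*(-1 + 11)**2 - 5*11 + 11*(-1 + 11)**2) + 7*(-123) + 7*(6*(-5) + 6*(-1 + 11)**2 - 5*11 + 11*(-1 + 11)**2)*(-123)) - 1*33052 = ((-30 + 6*10**2 - 55 + 11*10**2) - 861 + 7*(-30 + 6*10**2 - 55 + 11*10**2)*(-123)) - 33052 = ((-30 + 6*100 - 55 + 11*100) - 861 + 7*(-30 + 6*100 - 55 + 11*100)*(-123)) - 33052 = ((-30 + 600 - 55 + 1100) - 861 + 7*(-30 + 600 - 55 + 1100)*(-123)) - 33052 = (1615 - 861 + 7*1615*(-123)) - 33052 = (1615 - 861 - 1390515) - 33052 = -1389761 - 33052 = -1422813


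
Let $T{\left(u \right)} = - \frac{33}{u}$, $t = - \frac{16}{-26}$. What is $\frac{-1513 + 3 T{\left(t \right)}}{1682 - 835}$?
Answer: $- \frac{1913}{968} \approx -1.9762$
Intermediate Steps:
$t = \frac{8}{13}$ ($t = \left(-16\right) \left(- \frac{1}{26}\right) = \frac{8}{13} \approx 0.61539$)
$\frac{-1513 + 3 T{\left(t \right)}}{1682 - 835} = \frac{-1513 + 3 \left(- \frac{33}{\frac{8}{13}}\right)}{1682 - 835} = \frac{-1513 + 3 \left(\left(-33\right) \frac{13}{8}\right)}{847} = \left(-1513 + 3 \left(- \frac{429}{8}\right)\right) \frac{1}{847} = \left(-1513 - \frac{1287}{8}\right) \frac{1}{847} = \left(- \frac{13391}{8}\right) \frac{1}{847} = - \frac{1913}{968}$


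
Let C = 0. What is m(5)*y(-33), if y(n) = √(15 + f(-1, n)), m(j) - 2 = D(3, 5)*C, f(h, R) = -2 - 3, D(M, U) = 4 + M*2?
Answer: 2*√10 ≈ 6.3246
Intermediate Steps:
D(M, U) = 4 + 2*M
f(h, R) = -5
m(j) = 2 (m(j) = 2 + (4 + 2*3)*0 = 2 + (4 + 6)*0 = 2 + 10*0 = 2 + 0 = 2)
y(n) = √10 (y(n) = √(15 - 5) = √10)
m(5)*y(-33) = 2*√10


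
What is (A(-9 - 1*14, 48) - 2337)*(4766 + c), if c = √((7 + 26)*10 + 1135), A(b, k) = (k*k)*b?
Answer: -263698014 - 55329*√1465 ≈ -2.6582e+8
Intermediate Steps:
A(b, k) = b*k² (A(b, k) = k²*b = b*k²)
c = √1465 (c = √(33*10 + 1135) = √(330 + 1135) = √1465 ≈ 38.275)
(A(-9 - 1*14, 48) - 2337)*(4766 + c) = ((-9 - 1*14)*48² - 2337)*(4766 + √1465) = ((-9 - 14)*2304 - 2337)*(4766 + √1465) = (-23*2304 - 2337)*(4766 + √1465) = (-52992 - 2337)*(4766 + √1465) = -55329*(4766 + √1465) = -263698014 - 55329*√1465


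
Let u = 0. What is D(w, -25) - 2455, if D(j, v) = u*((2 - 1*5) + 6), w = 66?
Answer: -2455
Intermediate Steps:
D(j, v) = 0 (D(j, v) = 0*((2 - 1*5) + 6) = 0*((2 - 5) + 6) = 0*(-3 + 6) = 0*3 = 0)
D(w, -25) - 2455 = 0 - 2455 = -2455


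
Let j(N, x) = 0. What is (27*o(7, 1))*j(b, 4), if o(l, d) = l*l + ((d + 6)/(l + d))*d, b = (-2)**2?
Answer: 0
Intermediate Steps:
b = 4
o(l, d) = l**2 + d*(6 + d)/(d + l) (o(l, d) = l**2 + ((6 + d)/(d + l))*d = l**2 + d*(6 + d)/(d + l))
(27*o(7, 1))*j(b, 4) = (27*((1**2 + 7**3 + 6*1 + 1*7**2)/(1 + 7)))*0 = (27*((1 + 343 + 6 + 1*49)/8))*0 = (27*((1 + 343 + 6 + 49)/8))*0 = (27*((1/8)*399))*0 = (27*(399/8))*0 = (10773/8)*0 = 0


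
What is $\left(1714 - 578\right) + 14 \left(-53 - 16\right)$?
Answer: $170$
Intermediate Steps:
$\left(1714 - 578\right) + 14 \left(-53 - 16\right) = 1136 + 14 \left(-53 - 16\right) = 1136 + 14 \left(-69\right) = 1136 - 966 = 170$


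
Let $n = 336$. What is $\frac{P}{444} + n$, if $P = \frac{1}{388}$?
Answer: $\frac{57883393}{172272} \approx 336.0$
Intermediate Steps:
$P = \frac{1}{388} \approx 0.0025773$
$\frac{P}{444} + n = \frac{1}{388 \cdot 444} + 336 = \frac{1}{388} \cdot \frac{1}{444} + 336 = \frac{1}{172272} + 336 = \frac{57883393}{172272}$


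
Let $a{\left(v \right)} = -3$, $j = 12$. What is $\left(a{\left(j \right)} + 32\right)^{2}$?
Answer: $841$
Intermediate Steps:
$\left(a{\left(j \right)} + 32\right)^{2} = \left(-3 + 32\right)^{2} = 29^{2} = 841$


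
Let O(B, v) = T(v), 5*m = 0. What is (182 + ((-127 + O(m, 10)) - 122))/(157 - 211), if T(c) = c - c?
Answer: 67/54 ≈ 1.2407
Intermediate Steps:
m = 0 (m = (⅕)*0 = 0)
T(c) = 0
O(B, v) = 0
(182 + ((-127 + O(m, 10)) - 122))/(157 - 211) = (182 + ((-127 + 0) - 122))/(157 - 211) = (182 + (-127 - 122))/(-54) = (182 - 249)*(-1/54) = -67*(-1/54) = 67/54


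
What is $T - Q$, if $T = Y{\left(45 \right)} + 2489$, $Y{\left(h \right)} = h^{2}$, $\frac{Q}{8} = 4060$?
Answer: $-27966$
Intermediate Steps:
$Q = 32480$ ($Q = 8 \cdot 4060 = 32480$)
$T = 4514$ ($T = 45^{2} + 2489 = 2025 + 2489 = 4514$)
$T - Q = 4514 - 32480 = -27966$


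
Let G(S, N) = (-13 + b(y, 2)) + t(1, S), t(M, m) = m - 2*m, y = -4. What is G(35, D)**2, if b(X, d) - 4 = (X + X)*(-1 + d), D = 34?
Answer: 2704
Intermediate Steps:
b(X, d) = 4 + 2*X*(-1 + d) (b(X, d) = 4 + (X + X)*(-1 + d) = 4 + (2*X)*(-1 + d) = 4 + 2*X*(-1 + d))
t(M, m) = -m
G(S, N) = -17 - S (G(S, N) = (-13 + (4 - 2*(-4) + 2*(-4)*2)) - S = (-13 + (4 + 8 - 16)) - S = (-13 - 4) - S = -17 - S)
G(35, D)**2 = (-17 - 1*35)**2 = (-17 - 35)**2 = (-52)**2 = 2704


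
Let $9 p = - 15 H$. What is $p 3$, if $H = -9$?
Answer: $45$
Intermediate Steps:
$p = 15$ ($p = \frac{\left(-15\right) \left(-9\right)}{9} = \frac{1}{9} \cdot 135 = 15$)
$p 3 = 15 \cdot 3 = 45$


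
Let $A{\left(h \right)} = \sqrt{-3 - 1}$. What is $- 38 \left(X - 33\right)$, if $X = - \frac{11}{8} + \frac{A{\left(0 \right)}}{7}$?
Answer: $\frac{5225}{4} - \frac{76 i}{7} \approx 1306.3 - 10.857 i$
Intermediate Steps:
$A{\left(h \right)} = 2 i$ ($A{\left(h \right)} = \sqrt{-4} = 2 i$)
$X = - \frac{11}{8} + \frac{2 i}{7} \approx -1.375 + 0.28571 i$
$- 38 \left(X - 33\right) = - 38 \left(\left(- \frac{11}{8} + \frac{2 i}{7}\right) - 33\right) = - 38 \left(- \frac{275}{8} + \frac{2 i}{7}\right) = \frac{5225}{4} - \frac{76 i}{7}$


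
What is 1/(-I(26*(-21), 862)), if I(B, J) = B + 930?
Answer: -1/384 ≈ -0.0026042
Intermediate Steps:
I(B, J) = 930 + B
1/(-I(26*(-21), 862)) = 1/(-(930 + 26*(-21))) = 1/(-(930 - 546)) = 1/(-1*384) = 1/(-384) = -1/384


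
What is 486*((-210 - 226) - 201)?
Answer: -309582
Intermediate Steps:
486*((-210 - 226) - 201) = 486*(-436 - 201) = 486*(-637) = -309582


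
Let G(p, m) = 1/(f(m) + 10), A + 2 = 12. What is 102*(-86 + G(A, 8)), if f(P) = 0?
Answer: -43809/5 ≈ -8761.8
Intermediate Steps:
A = 10 (A = -2 + 12 = 10)
G(p, m) = ⅒ (G(p, m) = 1/(0 + 10) = 1/10 = ⅒)
102*(-86 + G(A, 8)) = 102*(-86 + ⅒) = 102*(-859/10) = -43809/5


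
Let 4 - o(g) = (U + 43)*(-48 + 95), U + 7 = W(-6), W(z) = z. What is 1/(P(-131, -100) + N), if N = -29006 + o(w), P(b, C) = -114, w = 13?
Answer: -1/30526 ≈ -3.2759e-5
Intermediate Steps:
U = -13 (U = -7 - 6 = -13)
o(g) = -1406 (o(g) = 4 - (-13 + 43)*(-48 + 95) = 4 - 30*47 = 4 - 1*1410 = 4 - 1410 = -1406)
N = -30412 (N = -29006 - 1406 = -30412)
1/(P(-131, -100) + N) = 1/(-114 - 30412) = 1/(-30526) = -1/30526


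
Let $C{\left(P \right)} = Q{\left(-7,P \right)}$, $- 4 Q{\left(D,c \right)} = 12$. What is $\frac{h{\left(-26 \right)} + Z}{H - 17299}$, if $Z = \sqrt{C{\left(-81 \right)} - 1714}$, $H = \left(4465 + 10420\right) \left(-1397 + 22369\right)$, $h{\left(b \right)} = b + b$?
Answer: $- \frac{52}{312150921} + \frac{i \sqrt{1717}}{312150921} \approx -1.6659 \cdot 10^{-7} + 1.3275 \cdot 10^{-7} i$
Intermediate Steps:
$Q{\left(D,c \right)} = -3$ ($Q{\left(D,c \right)} = \left(- \frac{1}{4}\right) 12 = -3$)
$h{\left(b \right)} = 2 b$
$C{\left(P \right)} = -3$
$H = 312168220$ ($H = 14885 \cdot 20972 = 312168220$)
$Z = i \sqrt{1717}$ ($Z = \sqrt{-3 - 1714} = \sqrt{-1717} = i \sqrt{1717} \approx 41.437 i$)
$\frac{h{\left(-26 \right)} + Z}{H - 17299} = \frac{2 \left(-26\right) + i \sqrt{1717}}{312168220 - 17299} = \frac{-52 + i \sqrt{1717}}{312150921} = \left(-52 + i \sqrt{1717}\right) \frac{1}{312150921} = - \frac{52}{312150921} + \frac{i \sqrt{1717}}{312150921}$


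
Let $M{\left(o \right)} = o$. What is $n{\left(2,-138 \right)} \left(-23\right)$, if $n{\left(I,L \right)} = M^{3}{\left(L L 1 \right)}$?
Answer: $-158855536055232$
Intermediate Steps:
$n{\left(I,L \right)} = L^{6}$ ($n{\left(I,L \right)} = \left(L L 1\right)^{3} = \left(L^{2} \cdot 1\right)^{3} = \left(L^{2}\right)^{3} = L^{6}$)
$n{\left(2,-138 \right)} \left(-23\right) = \left(-138\right)^{6} \left(-23\right) = 6906762437184 \left(-23\right) = -158855536055232$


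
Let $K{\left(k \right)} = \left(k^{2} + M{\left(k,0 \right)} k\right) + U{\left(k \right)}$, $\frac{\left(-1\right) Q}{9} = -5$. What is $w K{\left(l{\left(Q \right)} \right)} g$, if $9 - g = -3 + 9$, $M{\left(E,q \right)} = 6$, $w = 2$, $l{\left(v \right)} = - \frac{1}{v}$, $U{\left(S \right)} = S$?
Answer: $- \frac{628}{675} \approx -0.93037$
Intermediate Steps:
$Q = 45$ ($Q = \left(-9\right) \left(-5\right) = 45$)
$K{\left(k \right)} = k^{2} + 7 k$ ($K{\left(k \right)} = \left(k^{2} + 6 k\right) + k = k^{2} + 7 k$)
$g = 3$ ($g = 9 - \left(-3 + 9\right) = 9 - 6 = 3$)
$w K{\left(l{\left(Q \right)} \right)} g = 2 - \frac{1}{45} \left(7 - \frac{1}{45}\right) 3 = 2 \left(-1\right) \frac{1}{45} \left(7 - \frac{1}{45}\right) 3 = 2 \left(- \frac{7 - \frac{1}{45}}{45}\right) 3 = 2 \left(\left(- \frac{1}{45}\right) \frac{314}{45}\right) 3 = 2 \left(- \frac{314}{2025}\right) 3 = \left(- \frac{628}{2025}\right) 3 = - \frac{628}{675}$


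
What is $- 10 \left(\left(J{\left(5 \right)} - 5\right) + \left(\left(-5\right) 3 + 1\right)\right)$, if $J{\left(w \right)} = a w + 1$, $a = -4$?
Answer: $380$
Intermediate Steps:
$J{\left(w \right)} = 1 - 4 w$ ($J{\left(w \right)} = - 4 w + 1 = 1 - 4 w$)
$- 10 \left(\left(J{\left(5 \right)} - 5\right) + \left(\left(-5\right) 3 + 1\right)\right) = - 10 \left(\left(\left(1 - 20\right) - 5\right) + \left(\left(-5\right) 3 + 1\right)\right) = - 10 \left(\left(\left(1 - 20\right) - 5\right) + \left(-15 + 1\right)\right) = - 10 \left(\left(-19 - 5\right) - 14\right) = - 10 \left(-24 - 14\right) = \left(-10\right) \left(-38\right) = 380$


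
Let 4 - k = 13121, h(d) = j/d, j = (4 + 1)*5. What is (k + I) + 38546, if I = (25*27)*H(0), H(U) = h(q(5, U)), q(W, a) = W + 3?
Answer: 220307/8 ≈ 27538.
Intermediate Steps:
q(W, a) = 3 + W
j = 25 (j = 5*5 = 25)
h(d) = 25/d
k = -13117 (k = 4 - 1*13121 = 4 - 13121 = -13117)
H(U) = 25/8 (H(U) = 25/(3 + 5) = 25/8)
I = 16875/8 (I = (25*27)*(25/8) = 675*(25/8) = 16875/8 ≈ 2109.4)
(k + I) + 38546 = (-13117 + 16875/8) + 38546 = -88061/8 + 38546 = 220307/8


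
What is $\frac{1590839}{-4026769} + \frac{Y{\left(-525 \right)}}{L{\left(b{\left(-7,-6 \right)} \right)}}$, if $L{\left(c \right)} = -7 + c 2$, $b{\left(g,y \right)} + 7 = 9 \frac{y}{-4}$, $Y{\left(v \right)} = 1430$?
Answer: $\frac{2874367318}{12080307} \approx 237.94$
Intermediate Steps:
$b{\left(g,y \right)} = -7 - \frac{9 y}{4}$ ($b{\left(g,y \right)} = -7 + 9 \frac{y}{-4} = -7 + 9 y \left(- \frac{1}{4}\right) = -7 + 9 \left(- \frac{y}{4}\right) = -7 - \frac{9 y}{4}$)
$L{\left(c \right)} = -7 + 2 c$
$\frac{1590839}{-4026769} + \frac{Y{\left(-525 \right)}}{L{\left(b{\left(-7,-6 \right)} \right)}} = \frac{1590839}{-4026769} + \frac{1430}{-7 + 2 \left(-7 - - \frac{27}{2}\right)} = 1590839 \left(- \frac{1}{4026769}\right) + \frac{1430}{-7 + 2 \left(-7 + \frac{27}{2}\right)} = - \frac{1590839}{4026769} + \frac{1430}{-7 + 2 \cdot \frac{13}{2}} = - \frac{1590839}{4026769} + \frac{1430}{-7 + 13} = - \frac{1590839}{4026769} + \frac{1430}{6} = - \frac{1590839}{4026769} + 1430 \cdot \frac{1}{6} = - \frac{1590839}{4026769} + \frac{715}{3} = \frac{2874367318}{12080307}$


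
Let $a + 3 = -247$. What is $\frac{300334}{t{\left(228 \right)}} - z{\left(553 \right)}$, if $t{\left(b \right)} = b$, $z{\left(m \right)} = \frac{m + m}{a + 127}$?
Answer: $\frac{6198875}{4674} \approx 1326.2$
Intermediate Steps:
$a = -250$ ($a = -3 - 247 = -250$)
$z{\left(m \right)} = - \frac{2 m}{123}$ ($z{\left(m \right)} = \frac{m + m}{-250 + 127} = \frac{2 m}{-123} = 2 m \left(- \frac{1}{123}\right) = - \frac{2 m}{123}$)
$\frac{300334}{t{\left(228 \right)}} - z{\left(553 \right)} = \frac{300334}{228} - \left(- \frac{2}{123}\right) 553 = 300334 \cdot \frac{1}{228} - - \frac{1106}{123} = \frac{150167}{114} + \frac{1106}{123} = \frac{6198875}{4674}$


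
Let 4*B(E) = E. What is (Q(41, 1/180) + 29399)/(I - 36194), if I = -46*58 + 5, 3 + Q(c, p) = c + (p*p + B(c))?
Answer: -954090901/1258966800 ≈ -0.75784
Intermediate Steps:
B(E) = E/4
Q(c, p) = -3 + p² + 5*c/4 (Q(c, p) = -3 + (c + (p*p + c/4)) = -3 + (c + (p² + c/4)) = -3 + (p² + 5*c/4) = -3 + p² + 5*c/4)
I = -2663 (I = -2668 + 5 = -2663)
(Q(41, 1/180) + 29399)/(I - 36194) = ((-3 + (1/180)² + (5/4)*41) + 29399)/(-2663 - 36194) = ((-3 + (1/180)² + 205/4) + 29399)/(-38857) = ((-3 + 1/32400 + 205/4) + 29399)*(-1/38857) = (1563301/32400 + 29399)*(-1/38857) = (954090901/32400)*(-1/38857) = -954090901/1258966800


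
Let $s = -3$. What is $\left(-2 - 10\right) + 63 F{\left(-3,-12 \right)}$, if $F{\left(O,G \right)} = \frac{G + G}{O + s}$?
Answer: $240$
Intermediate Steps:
$F{\left(O,G \right)} = \frac{2 G}{-3 + O}$ ($F{\left(O,G \right)} = \frac{G + G}{O - 3} = \frac{2 G}{-3 + O}$)
$\left(-2 - 10\right) + 63 F{\left(-3,-12 \right)} = \left(-2 - 10\right) + 63 \cdot 2 \left(-12\right) \frac{1}{-3 - 3} = \left(-2 - 10\right) + 63 \cdot 2 \left(-12\right) \frac{1}{-6} = -12 + 63 \cdot 2 \left(-12\right) \left(- \frac{1}{6}\right) = -12 + 63 \cdot 4 = -12 + 252 = 240$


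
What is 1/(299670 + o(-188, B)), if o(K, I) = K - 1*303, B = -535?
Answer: 1/299179 ≈ 3.3425e-6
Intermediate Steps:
o(K, I) = -303 + K (o(K, I) = K - 303 = -303 + K)
1/(299670 + o(-188, B)) = 1/(299670 + (-303 - 188)) = 1/(299670 - 491) = 1/299179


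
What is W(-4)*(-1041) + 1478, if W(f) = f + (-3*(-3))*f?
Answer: 43118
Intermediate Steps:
W(f) = 10*f (W(f) = f + 9*f = 10*f)
W(-4)*(-1041) + 1478 = (10*(-4))*(-1041) + 1478 = -40*(-1041) + 1478 = 41640 + 1478 = 43118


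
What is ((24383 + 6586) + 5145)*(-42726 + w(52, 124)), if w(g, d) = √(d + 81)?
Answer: -1543006764 + 36114*√205 ≈ -1.5425e+9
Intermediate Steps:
w(g, d) = √(81 + d)
((24383 + 6586) + 5145)*(-42726 + w(52, 124)) = ((24383 + 6586) + 5145)*(-42726 + √(81 + 124)) = (30969 + 5145)*(-42726 + √205) = 36114*(-42726 + √205) = -1543006764 + 36114*√205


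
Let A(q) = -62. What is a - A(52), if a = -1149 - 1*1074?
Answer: -2161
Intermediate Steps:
a = -2223 (a = -1149 - 1074 = -2223)
a - A(52) = -2223 - 1*(-62) = -2223 + 62 = -2161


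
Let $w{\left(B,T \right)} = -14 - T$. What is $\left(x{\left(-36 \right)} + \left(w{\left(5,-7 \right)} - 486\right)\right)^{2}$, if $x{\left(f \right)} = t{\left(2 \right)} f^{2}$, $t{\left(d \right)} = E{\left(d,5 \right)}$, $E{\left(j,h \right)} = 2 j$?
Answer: $22005481$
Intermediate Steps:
$t{\left(d \right)} = 2 d$
$x{\left(f \right)} = 4 f^{2}$ ($x{\left(f \right)} = 2 \cdot 2 f^{2} = 4 f^{2}$)
$\left(x{\left(-36 \right)} + \left(w{\left(5,-7 \right)} - 486\right)\right)^{2} = \left(4 \left(-36\right)^{2} - 493\right)^{2} = \left(4 \cdot 1296 + \left(\left(-14 + 7\right) - 486\right)\right)^{2} = \left(5184 - 493\right)^{2} = 4691^{2} = 22005481$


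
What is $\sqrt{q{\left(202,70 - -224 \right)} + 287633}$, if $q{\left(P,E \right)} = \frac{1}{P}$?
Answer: $\frac{171 \sqrt{401374}}{202} \approx 536.31$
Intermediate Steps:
$\sqrt{q{\left(202,70 - -224 \right)} + 287633} = \sqrt{\frac{1}{202} + 287633} = \sqrt{\frac{58101867}{202}} = \frac{171 \sqrt{401374}}{202}$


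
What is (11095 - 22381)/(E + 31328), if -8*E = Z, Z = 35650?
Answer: -1672/3981 ≈ -0.41999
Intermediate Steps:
E = -17825/4 (E = -⅛*35650 = -17825/4 ≈ -4456.3)
(11095 - 22381)/(E + 31328) = (11095 - 22381)/(-17825/4 + 31328) = -11286/107487/4 = -11286*4/107487 = -1672/3981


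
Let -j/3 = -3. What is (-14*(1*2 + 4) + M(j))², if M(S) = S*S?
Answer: 9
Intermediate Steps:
j = 9 (j = -3*(-3) = 9)
M(S) = S²
(-14*(1*2 + 4) + M(j))² = (-14*(1*2 + 4) + 9²)² = (-14*(2 + 4) + 81)² = (-14*6 + 81)² = (-84 + 81)² = (-3)² = 9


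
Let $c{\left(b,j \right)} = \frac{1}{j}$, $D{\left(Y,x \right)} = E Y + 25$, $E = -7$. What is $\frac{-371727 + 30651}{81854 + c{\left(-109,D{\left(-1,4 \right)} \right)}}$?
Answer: $- \frac{10914432}{2619329} \approx -4.1669$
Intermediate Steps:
$D{\left(Y,x \right)} = 25 - 7 Y$ ($D{\left(Y,x \right)} = - 7 Y + 25 = 25 - 7 Y$)
$\frac{-371727 + 30651}{81854 + c{\left(-109,D{\left(-1,4 \right)} \right)}} = \frac{-371727 + 30651}{81854 + \frac{1}{25 - -7}} = - \frac{341076}{81854 + \frac{1}{25 + 7}} = - \frac{341076}{81854 + \frac{1}{32}} = - \frac{341076}{\frac{2619329}{32}} = \left(-341076\right) \frac{32}{2619329} = - \frac{10914432}{2619329}$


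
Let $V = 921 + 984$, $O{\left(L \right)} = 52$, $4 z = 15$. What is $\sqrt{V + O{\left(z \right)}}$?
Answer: $\sqrt{1957} \approx 44.238$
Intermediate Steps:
$z = \frac{15}{4}$ ($z = \frac{1}{4} \cdot 15 = \frac{15}{4} \approx 3.75$)
$V = 1905$
$\sqrt{V + O{\left(z \right)}} = \sqrt{1905 + 52} = \sqrt{1957}$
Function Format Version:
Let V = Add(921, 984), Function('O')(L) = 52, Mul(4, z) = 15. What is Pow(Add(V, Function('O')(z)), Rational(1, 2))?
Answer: Pow(1957, Rational(1, 2)) ≈ 44.238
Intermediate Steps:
z = Rational(15, 4) (z = Mul(Rational(1, 4), 15) = Rational(15, 4) ≈ 3.7500)
V = 1905
Pow(Add(V, Function('O')(z)), Rational(1, 2)) = Pow(Add(1905, 52), Rational(1, 2)) = Pow(1957, Rational(1, 2))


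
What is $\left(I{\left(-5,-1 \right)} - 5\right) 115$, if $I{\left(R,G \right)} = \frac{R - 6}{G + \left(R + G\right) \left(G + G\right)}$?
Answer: $-690$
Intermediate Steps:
$I{\left(R,G \right)} = \frac{-6 + R}{G + 2 G \left(G + R\right)}$ ($I{\left(R,G \right)} = \frac{-6 + R}{G + \left(G + R\right) 2 G} = \frac{-6 + R}{G + 2 G \left(G + R\right)}$)
$\left(I{\left(-5,-1 \right)} - 5\right) 115 = \left(\frac{-6 - 5}{\left(-1\right) \left(1 + 2 \left(-1\right) + 2 \left(-5\right)\right)} - 5\right) 115 = \left(\left(-1\right) \frac{1}{1 - 2 - 10} \left(-11\right) - 5\right) 115 = \left(\left(-1\right) \frac{1}{-11} \left(-11\right) - 5\right) 115 = \left(\left(-1\right) \left(- \frac{1}{11}\right) \left(-11\right) - 5\right) 115 = \left(-1 - 5\right) 115 = \left(-6\right) 115 = -690$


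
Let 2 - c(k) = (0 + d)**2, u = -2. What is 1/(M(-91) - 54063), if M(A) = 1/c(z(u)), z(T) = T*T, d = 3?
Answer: -7/378442 ≈ -1.8497e-5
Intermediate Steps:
z(T) = T**2
c(k) = -7 (c(k) = 2 - (0 + 3)**2 = 2 - 1*3**2 = 2 - 1*9 = 2 - 9 = -7)
M(A) = -1/7 (M(A) = 1/(-7) = -1/7)
1/(M(-91) - 54063) = 1/(-1/7 - 54063) = 1/(-378442/7) = -7/378442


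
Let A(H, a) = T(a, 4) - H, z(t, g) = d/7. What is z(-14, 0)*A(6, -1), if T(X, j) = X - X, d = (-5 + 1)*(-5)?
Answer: -120/7 ≈ -17.143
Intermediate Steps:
d = 20 (d = -4*(-5) = 20)
T(X, j) = 0
z(t, g) = 20/7
A(H, a) = -H (A(H, a) = 0 - H = -H)
z(-14, 0)*A(6, -1) = 20*(-1*6)/7 = (20/7)*(-6) = -120/7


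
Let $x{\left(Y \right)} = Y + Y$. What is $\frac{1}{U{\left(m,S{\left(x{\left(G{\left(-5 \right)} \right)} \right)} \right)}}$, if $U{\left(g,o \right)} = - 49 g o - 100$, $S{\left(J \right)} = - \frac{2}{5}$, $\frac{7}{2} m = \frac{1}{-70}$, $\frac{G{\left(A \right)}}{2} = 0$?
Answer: $- \frac{25}{2502} \approx -0.009992$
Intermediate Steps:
$G{\left(A \right)} = 0$ ($G{\left(A \right)} = 2 \cdot 0 = 0$)
$m = - \frac{1}{245}$ ($m = \frac{2}{7 \left(-70\right)} = \frac{2}{7} \left(- \frac{1}{70}\right) = - \frac{1}{245} \approx -0.0040816$)
$x{\left(Y \right)} = 2 Y$
$S{\left(J \right)} = - \frac{2}{5}$ ($S{\left(J \right)} = \left(-2\right) \frac{1}{5} = - \frac{2}{5}$)
$U{\left(g,o \right)} = -100 - 49 g o$ ($U{\left(g,o \right)} = - 49 g o - 100 = -100 - 49 g o$)
$\frac{1}{U{\left(m,S{\left(x{\left(G{\left(-5 \right)} \right)} \right)} \right)}} = \frac{1}{-100 - \left(- \frac{1}{5}\right) \left(- \frac{2}{5}\right)} = \frac{1}{-100 - \frac{2}{25}} = \frac{1}{- \frac{2502}{25}} = - \frac{25}{2502}$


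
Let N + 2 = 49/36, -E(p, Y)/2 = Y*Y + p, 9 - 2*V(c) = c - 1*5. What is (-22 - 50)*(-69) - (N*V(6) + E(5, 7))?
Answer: 45707/9 ≈ 5078.6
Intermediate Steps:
V(c) = 7 - c/2 (V(c) = 9/2 - (c - 1*5)/2 = 9/2 - (c - 5)/2 = 9/2 - (-5 + c)/2 = 9/2 + (5/2 - c/2) = 7 - c/2)
E(p, Y) = -2*p - 2*Y² (E(p, Y) = -2*(Y*Y + p) = -2*(Y² + p) = -2*(p + Y²) = -2*p - 2*Y²)
N = -23/36 (N = -2 + 49/36 = -23/36 ≈ -0.63889)
(-22 - 50)*(-69) - (N*V(6) + E(5, 7)) = (-22 - 50)*(-69) - (-23*(7 - ½*6)/36 + (-2*5 - 2*7²)) = -72*(-69) - (-23*(7 - 3)/36 + (-10 - 2*49)) = 4968 - (-23/36*4 + (-10 - 98)) = 4968 - (-23/9 - 108) = 4968 - 1*(-995/9) = 4968 + 995/9 = 45707/9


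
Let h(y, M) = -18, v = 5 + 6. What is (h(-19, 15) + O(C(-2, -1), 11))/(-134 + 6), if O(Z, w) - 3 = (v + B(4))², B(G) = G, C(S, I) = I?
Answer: -105/64 ≈ -1.6406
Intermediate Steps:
v = 11
O(Z, w) = 228 (O(Z, w) = 3 + (11 + 4)² = 3 + 15² = 3 + 225 = 228)
(h(-19, 15) + O(C(-2, -1), 11))/(-134 + 6) = (-18 + 228)/(-134 + 6) = 210/(-128) = 210*(-1/128) = -105/64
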